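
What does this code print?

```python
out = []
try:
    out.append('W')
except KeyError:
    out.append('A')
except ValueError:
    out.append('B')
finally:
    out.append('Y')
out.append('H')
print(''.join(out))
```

Execution trace: 'W' (try body, no exception) → 'Y' (finally) → 'H' (after the try/except). Output: WYH

Answer: WYH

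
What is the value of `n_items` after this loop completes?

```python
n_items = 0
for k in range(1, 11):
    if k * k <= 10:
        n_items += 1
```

Count numbers where k² ≤ 10
`n_items` takes the values: 0 → 1 → 2 → 3

Answer: 3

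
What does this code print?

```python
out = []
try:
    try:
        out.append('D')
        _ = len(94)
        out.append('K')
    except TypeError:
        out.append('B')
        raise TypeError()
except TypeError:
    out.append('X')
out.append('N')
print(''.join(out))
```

Execution trace: 'D' (inner try body) → 'B' (inner except TypeError) → 'X' (outer except TypeError) → 'N' (after the try/except). Output: DBXN

Answer: DBXN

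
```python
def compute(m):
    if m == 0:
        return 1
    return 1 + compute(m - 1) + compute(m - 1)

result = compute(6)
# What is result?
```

compute(m) = 1 + 2·compute(m-1), compute(0)=1. Closed form: (1+1)·2^6 - 1 = 127.

Answer: 127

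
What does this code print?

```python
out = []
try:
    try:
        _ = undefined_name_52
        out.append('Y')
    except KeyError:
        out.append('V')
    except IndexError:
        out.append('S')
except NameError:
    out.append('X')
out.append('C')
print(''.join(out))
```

Execution trace: 'X' (outer except NameError) → 'C' (after the try/except). Output: XC

Answer: XC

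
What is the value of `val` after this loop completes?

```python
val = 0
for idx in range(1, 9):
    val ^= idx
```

XOR of 1 to 8
`val` takes the values: 0 → 1 → 3 → 0 → 4 → 1 → 7 → 0 → 8

Answer: 8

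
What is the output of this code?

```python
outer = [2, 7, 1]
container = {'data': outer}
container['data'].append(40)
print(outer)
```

Key concept: dict holds reference to list.
Step by step:
`outer = [2, 7, 1]` → outer = [2, 7, 1]
`container = {'data': outer}` → container = {'data': [2, 7, 1]}
`container['data'].append(40)` → outer = [2, 7, 1, 40]; container = {'data': [2, 7, 1, 40]}
`print(outer)` → prints [2, 7, 1, 40]

Answer: [2, 7, 1, 40]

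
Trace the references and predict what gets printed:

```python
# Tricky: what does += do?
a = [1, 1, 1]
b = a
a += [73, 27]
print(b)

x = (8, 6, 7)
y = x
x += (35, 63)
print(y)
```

Key concept: += behavior differs for mutable vs immutable.
Step by step:
`a = [1, 1, 1]` → a = [1, 1, 1]
`b = a` → b = [1, 1, 1] (same object as a)
`a += [73, 27]` → a = [1, 1, 1, 73, 27] (same object as b); b = [1, 1, 1, 73, 27] (same object as a)
`print(b)` → prints [1, 1, 1, 73, 27]
`x = (8, 6, 7)` → x = (8, 6, 7)
`y = x` → y = (8, 6, 7)
`x += (35, 63)` → x = (8, 6, 7, 35, 63)
`print(y)` → prints (8, 6, 7)

Answer:
[1, 1, 1, 73, 27]
(8, 6, 7)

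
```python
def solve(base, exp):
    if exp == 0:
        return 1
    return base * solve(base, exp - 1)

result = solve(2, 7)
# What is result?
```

solve(2, 7) = 2 * 2 * 2 * 2 * 2 * 2 * 2 = 128

Answer: 128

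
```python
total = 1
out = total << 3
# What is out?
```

Trace:
`total = 1` → total = 1
`out = total << 3` → out = 8
So out = 8

Answer: 8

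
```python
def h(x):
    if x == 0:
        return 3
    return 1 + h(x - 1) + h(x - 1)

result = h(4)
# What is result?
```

h(x) = 1 + 2·h(x-1), h(0)=3. Closed form: (3+1)·2^4 - 1 = 63.

Answer: 63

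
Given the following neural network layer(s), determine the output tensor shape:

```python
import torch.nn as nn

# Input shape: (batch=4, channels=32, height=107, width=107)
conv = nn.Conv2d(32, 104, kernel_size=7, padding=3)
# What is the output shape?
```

Input: (4, 32, 107, 107) -> Output: (4, 104, 107, 107)

Answer: (4, 104, 107, 107)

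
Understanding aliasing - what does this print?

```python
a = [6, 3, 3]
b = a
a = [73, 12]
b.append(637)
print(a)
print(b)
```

Key concept: rebinding vs mutation: a is rebound to a new list, b still points at the original.
Step by step:
`a = [6, 3, 3]` → a = [6, 3, 3]
`b = a` → b = [6, 3, 3] (same object as a)
`a = [73, 12]` → a = [73, 12]
`b.append(637)` → b = [6, 3, 3, 637]
`print(a)` → prints [73, 12]
`print(b)` → prints [6, 3, 3, 637]

Answer:
[73, 12]
[6, 3, 3, 637]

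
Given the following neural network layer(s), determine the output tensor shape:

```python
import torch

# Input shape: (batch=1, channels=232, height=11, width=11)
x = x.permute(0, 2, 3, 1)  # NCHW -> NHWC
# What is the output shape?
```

Input: (1, 232, 11, 11) -> Output: (1, 11, 11, 232)

Answer: (1, 11, 11, 232)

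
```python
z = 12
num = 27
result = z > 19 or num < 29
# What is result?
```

Trace:
`z = 12` → z = 12
`num = 27` → num = 27
`result = z > 19 or num < 29` → result = True
So result = True

Answer: True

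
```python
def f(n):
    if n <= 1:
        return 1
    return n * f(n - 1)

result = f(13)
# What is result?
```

f(13) = 13 * 12 * 11 * 10 * 9 * 8 * 7 * 6 * 5 * 4 * 3 * 2 * 1 = 6227020800

Answer: 6227020800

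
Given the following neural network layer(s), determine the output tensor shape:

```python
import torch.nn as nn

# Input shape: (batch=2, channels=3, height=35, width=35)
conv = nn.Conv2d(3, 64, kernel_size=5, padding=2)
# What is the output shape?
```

Input: (2, 3, 35, 35) -> Output: (2, 64, 35, 35)

Answer: (2, 64, 35, 35)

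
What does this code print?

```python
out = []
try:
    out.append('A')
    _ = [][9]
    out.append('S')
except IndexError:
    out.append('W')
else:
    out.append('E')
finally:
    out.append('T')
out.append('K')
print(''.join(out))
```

Execution trace: 'A' (try body) → 'W' (except IndexError) → 'T' (finally) → 'K' (after the try/except). Output: AWTK

Answer: AWTK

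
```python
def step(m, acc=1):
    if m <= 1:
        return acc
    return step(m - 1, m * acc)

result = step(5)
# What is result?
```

Accumulator trace (n, acc): (5, 1) -> (4, 5) -> (3, 20) -> (2, 60) -> (1, 120) -> return 120

Answer: 120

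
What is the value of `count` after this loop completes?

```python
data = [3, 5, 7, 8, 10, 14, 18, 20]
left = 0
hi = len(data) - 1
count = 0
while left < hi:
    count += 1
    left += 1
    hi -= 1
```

Iterations until pointers meet (list length 8)
`count` takes the values: 0 → 1 → 2 → 3 → 4

Answer: 4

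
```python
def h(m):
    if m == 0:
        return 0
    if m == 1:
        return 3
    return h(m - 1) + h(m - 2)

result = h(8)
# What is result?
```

Build up from base cases: h(0)=0, h(1)=3, h(2)=3, h(3)=6, h(4)=9, h(5)=15, h(6)=24, ..., h(8)=63

Answer: 63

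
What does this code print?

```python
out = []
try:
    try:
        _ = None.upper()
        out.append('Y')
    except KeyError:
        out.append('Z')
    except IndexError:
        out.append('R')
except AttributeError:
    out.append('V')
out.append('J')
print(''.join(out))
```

Execution trace: 'V' (outer except AttributeError) → 'J' (after the try/except). Output: VJ

Answer: VJ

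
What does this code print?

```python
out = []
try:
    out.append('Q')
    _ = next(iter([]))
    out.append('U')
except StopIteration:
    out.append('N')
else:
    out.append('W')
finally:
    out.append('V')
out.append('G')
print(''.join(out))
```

Execution trace: 'Q' (try body) → 'N' (except StopIteration) → 'V' (finally) → 'G' (after the try/except). Output: QNVG

Answer: QNVG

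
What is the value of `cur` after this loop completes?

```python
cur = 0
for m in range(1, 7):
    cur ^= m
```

XOR of 1 to 6
`cur` takes the values: 0 → 1 → 3 → 0 → 4 → 1 → 7

Answer: 7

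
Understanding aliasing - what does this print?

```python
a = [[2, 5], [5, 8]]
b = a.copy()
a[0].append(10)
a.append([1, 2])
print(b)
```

Key concept: shallow copy with nested lists.
Step by step:
`a = [[2, 5], [5, 8]]` → a = [[2, 5], [5, 8]]
`b = a.copy()` → b = [[2, 5], [5, 8]]
`a[0].append(10)` → a = [[2, 5, 10], [5, 8]]; b = [[2, 5, 10], [5, 8]]
`a.append([1, 2])` → a = [[2, 5, 10], [5, 8], [1, 2]]
`print(b)` → prints [[2, 5, 10], [5, 8]]

Answer: [[2, 5, 10], [5, 8]]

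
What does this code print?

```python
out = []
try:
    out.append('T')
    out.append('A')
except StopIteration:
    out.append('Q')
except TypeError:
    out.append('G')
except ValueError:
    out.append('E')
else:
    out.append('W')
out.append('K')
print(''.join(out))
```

Execution trace: 'T' (try body) → 'A' (try body, no exception) → 'W' (else) → 'K' (after the try/except). Output: TAWK

Answer: TAWK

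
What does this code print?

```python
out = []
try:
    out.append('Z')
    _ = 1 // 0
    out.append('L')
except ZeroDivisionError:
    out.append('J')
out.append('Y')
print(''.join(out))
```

Execution trace: 'Z' (try body) → 'J' (except ZeroDivisionError) → 'Y' (after the try/except). Output: ZJY

Answer: ZJY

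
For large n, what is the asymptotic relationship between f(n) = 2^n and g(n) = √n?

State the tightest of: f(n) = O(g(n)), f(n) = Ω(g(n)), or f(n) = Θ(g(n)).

2^n vs √n: f(n) = Ω(g(n)) but not O(g(n)) — 2^n grows strictly faster than √n.

Answer: f(n) = Ω(g(n)) but not O(g(n)) — 2^n grows strictly faster than √n.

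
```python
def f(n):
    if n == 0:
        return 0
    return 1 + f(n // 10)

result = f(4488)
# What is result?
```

Count of digits of 4488: 4

Answer: 4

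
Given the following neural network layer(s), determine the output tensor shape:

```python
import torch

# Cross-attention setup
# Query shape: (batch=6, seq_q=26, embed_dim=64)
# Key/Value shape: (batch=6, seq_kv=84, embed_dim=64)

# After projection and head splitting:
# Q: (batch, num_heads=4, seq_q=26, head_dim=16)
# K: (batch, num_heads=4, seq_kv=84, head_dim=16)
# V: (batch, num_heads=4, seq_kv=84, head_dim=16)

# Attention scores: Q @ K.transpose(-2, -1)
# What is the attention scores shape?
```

Input: (6, 26, 64) -> Output: (6, 4, 26, 84)

Answer: (6, 4, 26, 84)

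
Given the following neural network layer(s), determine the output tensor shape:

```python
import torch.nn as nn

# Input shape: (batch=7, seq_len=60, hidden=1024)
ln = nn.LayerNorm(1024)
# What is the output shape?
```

Input: (7, 60, 1024) -> Output: (7, 60, 1024)

Answer: (7, 60, 1024)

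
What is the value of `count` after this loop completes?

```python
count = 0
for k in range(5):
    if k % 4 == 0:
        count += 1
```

Count numbers divisible by 4 in range(5)
`count` takes the values: 0 → 1 → 2

Answer: 2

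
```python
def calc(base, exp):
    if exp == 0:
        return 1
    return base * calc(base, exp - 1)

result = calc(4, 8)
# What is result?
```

calc(4, 8) = 4 * 4 * 4 * 4 * 4 * 4 * 4 * 4 = 65536

Answer: 65536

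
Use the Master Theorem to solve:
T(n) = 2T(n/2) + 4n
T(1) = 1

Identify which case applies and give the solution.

a=2, b=2, f(n)=4n. log_2(2) = 1. Since c=1 = 1, Case 2 applies: T(n) = Θ(n^log_b(a) · log n) = O(n log n).

Answer: O(n log n) - Case 2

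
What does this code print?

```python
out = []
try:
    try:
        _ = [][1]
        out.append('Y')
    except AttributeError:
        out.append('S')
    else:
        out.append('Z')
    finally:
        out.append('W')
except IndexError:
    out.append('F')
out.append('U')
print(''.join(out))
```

Execution trace: 'W' (finally) → 'F' (outer except IndexError) → 'U' (after the try/except). Output: WFU

Answer: WFU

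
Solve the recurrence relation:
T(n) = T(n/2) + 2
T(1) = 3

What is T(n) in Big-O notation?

Each step divides n by 2 and adds 2. After log_2(n) steps we reach T(1)=3. So T(n) = 2·log_2(n) + 3 = O(log n).

Answer: O(log n)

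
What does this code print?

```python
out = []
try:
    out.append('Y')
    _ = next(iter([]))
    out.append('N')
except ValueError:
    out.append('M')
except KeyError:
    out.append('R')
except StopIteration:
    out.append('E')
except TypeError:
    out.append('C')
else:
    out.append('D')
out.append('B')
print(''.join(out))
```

Execution trace: 'Y' (try body) → 'E' (except StopIteration) → 'B' (after the try/except). Output: YEB

Answer: YEB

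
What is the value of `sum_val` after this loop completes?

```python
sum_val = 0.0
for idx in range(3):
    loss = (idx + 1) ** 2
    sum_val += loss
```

Sum of squared losses 1² + 2² + ... + 3²
`sum_val` takes the values: 0.0 → 1.0 → 5.0 → 14.0

Answer: 14.0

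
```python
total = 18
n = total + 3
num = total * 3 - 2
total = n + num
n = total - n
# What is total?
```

Trace:
`total = 18` → total = 18
`n = total + 3` → n = 21
`num = total * 3 - 2` → num = 52
`total = n + num` → total = 73
`n = total - n` → n = 52
So total = 73

Answer: 73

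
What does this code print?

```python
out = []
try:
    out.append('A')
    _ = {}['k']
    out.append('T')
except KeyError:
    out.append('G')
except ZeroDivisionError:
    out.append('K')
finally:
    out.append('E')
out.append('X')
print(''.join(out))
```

Execution trace: 'A' (try body) → 'G' (except KeyError) → 'E' (finally) → 'X' (after the try/except). Output: AGEX

Answer: AGEX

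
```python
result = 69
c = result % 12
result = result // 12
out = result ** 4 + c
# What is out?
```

Trace:
`result = 69` → result = 69
`c = result % 12` → c = 9
`result = result // 12` → result = 5
`out = result ** 4 + c` → out = 634
So out = 634

Answer: 634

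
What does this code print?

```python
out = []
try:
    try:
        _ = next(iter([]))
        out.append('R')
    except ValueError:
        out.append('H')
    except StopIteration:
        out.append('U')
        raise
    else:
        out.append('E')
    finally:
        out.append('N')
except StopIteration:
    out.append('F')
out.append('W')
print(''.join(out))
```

Execution trace: 'U' (inner except StopIteration) → 'N' (inner finally) → 'F' (outer except StopIteration) → 'W' (after the try/except). Output: UNFW

Answer: UNFW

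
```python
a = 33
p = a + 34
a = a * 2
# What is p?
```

Trace:
`a = 33` → a = 33
`p = a + 34` → p = 67
`a = a * 2` → a = 66
So p = 67

Answer: 67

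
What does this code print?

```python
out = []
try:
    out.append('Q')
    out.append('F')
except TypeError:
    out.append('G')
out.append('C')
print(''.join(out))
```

Execution trace: 'Q' (try body) → 'F' (try body, no exception) → 'C' (after the try/except). Output: QFC

Answer: QFC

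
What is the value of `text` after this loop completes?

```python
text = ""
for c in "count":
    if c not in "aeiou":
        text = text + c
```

Remove vowels from 'count'
`text` takes the values: "" → "c" → "cn" → "cnt"

Answer: "cnt"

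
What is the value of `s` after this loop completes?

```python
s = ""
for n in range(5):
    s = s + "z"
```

Repeat 'z' 5 times
`s` takes the values: "" → "z" → "zz" → "zzz" → "zzzz" → "zzzzz"

Answer: "zzzzz"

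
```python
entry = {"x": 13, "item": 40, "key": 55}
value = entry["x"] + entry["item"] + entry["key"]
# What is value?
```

Trace:
`entry = {"x": 13, "item": 40, "key": 55}` → entry = {'x': 13, 'item': 40, 'key': 55}
`value = entry["x"] + entry["item"] + entry["key"]` → value = 108
So value = 108

Answer: 108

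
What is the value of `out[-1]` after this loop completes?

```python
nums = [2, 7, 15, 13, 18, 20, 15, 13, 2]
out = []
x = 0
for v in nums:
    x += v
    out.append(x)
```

Cumulative sum ends at 105
`out` takes the values: [] → [2] → [2, 9] → [2, 9, 24] → [2, 9, 24, 37] → [2, 9, 24, 37, 55] → [2, 9, 24, 37, 55, 75] → [2, 9, 24, 37, 55, 75, 90] → [2, 9, 24, 37, 55, 75, 90, 103] → [2, 9, 24, 37, 55, 75, 90, 103, 105]
So `out[-1]` = 105

Answer: 105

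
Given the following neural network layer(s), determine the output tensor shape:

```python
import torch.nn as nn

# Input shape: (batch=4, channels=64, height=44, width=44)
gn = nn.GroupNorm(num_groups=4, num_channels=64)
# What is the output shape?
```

Input: (4, 64, 44, 44) -> Output: (4, 64, 44, 44)

Answer: (4, 64, 44, 44)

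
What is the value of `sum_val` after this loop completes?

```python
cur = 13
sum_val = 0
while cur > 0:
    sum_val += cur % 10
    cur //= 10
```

Sum digits of 13
`sum_val` takes the values: 0 → 3 → 4

Answer: 4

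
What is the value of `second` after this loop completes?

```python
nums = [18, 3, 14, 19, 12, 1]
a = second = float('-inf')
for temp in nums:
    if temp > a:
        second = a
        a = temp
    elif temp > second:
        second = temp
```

Second largest (with repeats) in [18, 3, 14, 19, 12, 1]
`second` takes the values: -inf → 3 → 14 → 18

Answer: 18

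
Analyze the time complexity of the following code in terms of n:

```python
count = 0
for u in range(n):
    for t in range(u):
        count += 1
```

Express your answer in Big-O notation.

Each loop level contributes: n × n. Multiplying the contributions gives O(n^2).

Answer: O(n^2)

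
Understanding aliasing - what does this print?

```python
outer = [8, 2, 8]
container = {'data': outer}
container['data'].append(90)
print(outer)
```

Key concept: dict holds reference to list.
Step by step:
`outer = [8, 2, 8]` → outer = [8, 2, 8]
`container = {'data': outer}` → container = {'data': [8, 2, 8]}
`container['data'].append(90)` → outer = [8, 2, 8, 90]; container = {'data': [8, 2, 8, 90]}
`print(outer)` → prints [8, 2, 8, 90]

Answer: [8, 2, 8, 90]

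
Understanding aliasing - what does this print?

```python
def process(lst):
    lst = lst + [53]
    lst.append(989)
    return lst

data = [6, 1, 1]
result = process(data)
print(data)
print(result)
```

Key concept: rebinding parameter vs mutation.
Step by step:
`data = [6, 1, 1]` → data = [6, 1, 1]
`result = process(data)` → result = [6, 1, 1, 53, 989]
`print(data)` → prints [6, 1, 1]
`print(result)` → prints [6, 1, 1, 53, 989]

Answer:
[6, 1, 1]
[6, 1, 1, 53, 989]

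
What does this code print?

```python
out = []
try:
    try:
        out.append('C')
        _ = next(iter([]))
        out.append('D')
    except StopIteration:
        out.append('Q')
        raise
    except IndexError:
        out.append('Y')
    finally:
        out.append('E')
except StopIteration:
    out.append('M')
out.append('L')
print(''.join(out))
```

Execution trace: 'C' (inner try body) → 'Q' (inner except StopIteration) → 'E' (inner finally) → 'M' (outer except StopIteration) → 'L' (after the try/except). Output: CQEML

Answer: CQEML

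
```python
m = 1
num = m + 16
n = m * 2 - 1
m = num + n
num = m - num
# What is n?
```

Trace:
`m = 1` → m = 1
`num = m + 16` → num = 17
`n = m * 2 - 1` → n = 1
`m = num + n` → m = 18
`num = m - num` → num = 1
So n = 1

Answer: 1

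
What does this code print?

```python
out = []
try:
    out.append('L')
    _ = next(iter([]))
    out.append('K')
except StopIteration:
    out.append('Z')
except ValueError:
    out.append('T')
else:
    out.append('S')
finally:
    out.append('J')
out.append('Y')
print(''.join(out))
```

Execution trace: 'L' (try body) → 'Z' (except StopIteration) → 'J' (finally) → 'Y' (after the try/except). Output: LZJY

Answer: LZJY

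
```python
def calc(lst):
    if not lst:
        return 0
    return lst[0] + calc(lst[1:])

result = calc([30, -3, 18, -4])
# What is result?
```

30 + (-3) + 18 + (-4) + 0 = 41

Answer: 41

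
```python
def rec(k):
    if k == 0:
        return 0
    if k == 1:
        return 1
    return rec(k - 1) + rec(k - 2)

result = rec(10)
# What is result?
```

Build up from base cases: rec(0)=0, rec(1)=1, rec(2)=1, rec(3)=2, rec(4)=3, rec(5)=5, rec(6)=8, ..., rec(10)=55

Answer: 55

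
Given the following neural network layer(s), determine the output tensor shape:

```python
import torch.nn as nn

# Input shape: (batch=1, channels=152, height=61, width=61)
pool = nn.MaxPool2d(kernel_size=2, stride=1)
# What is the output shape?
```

Input: (1, 152, 61, 61) -> Output: (1, 152, 60, 60)

Answer: (1, 152, 60, 60)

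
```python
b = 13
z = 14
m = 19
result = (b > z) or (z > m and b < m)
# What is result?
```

Trace:
`b = 13` → b = 13
`z = 14` → z = 14
`m = 19` → m = 19
`result = (b > z) or (z > m and b < m)` → result = False
So result = False

Answer: False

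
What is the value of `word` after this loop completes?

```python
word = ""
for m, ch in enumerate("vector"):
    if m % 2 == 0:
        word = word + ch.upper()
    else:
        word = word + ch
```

Uppercase even positions in 'vector'
`word` takes the values: "" → "V" → "Ve" → "VeC" → "VeCt" → "VeCtO" → "VeCtOr"

Answer: "VeCtOr"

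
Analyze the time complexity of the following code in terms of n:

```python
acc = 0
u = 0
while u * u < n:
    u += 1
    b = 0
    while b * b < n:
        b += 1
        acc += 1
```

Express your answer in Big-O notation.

Each loop level contributes: √n × √n. Multiplying the contributions gives O(n).

Answer: O(n)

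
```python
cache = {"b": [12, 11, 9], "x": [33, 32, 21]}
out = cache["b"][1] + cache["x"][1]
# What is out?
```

Trace:
`cache = {"b": [12, 11, 9], "x": [33, 32, 21]}` → cache = {'b': [12, 11, 9], 'x': [33, 32, 21]}
`out = cache["b"][1] + cache["x"][1]` → out = 43
So out = 43

Answer: 43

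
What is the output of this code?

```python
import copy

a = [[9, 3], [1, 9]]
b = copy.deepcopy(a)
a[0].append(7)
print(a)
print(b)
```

Key concept: deep copy is fully independent.
Step by step:
`a = [[9, 3], [1, 9]]` → a = [[9, 3], [1, 9]]
`b = copy.deepcopy(a)` → b = [[9, 3], [1, 9]]
`a[0].append(7)` → a = [[9, 3, 7], [1, 9]]
`print(a)` → prints [[9, 3, 7], [1, 9]]
`print(b)` → prints [[9, 3], [1, 9]]

Answer:
[[9, 3, 7], [1, 9]]
[[9, 3], [1, 9]]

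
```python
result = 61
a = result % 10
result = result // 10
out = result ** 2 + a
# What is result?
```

Trace:
`result = 61` → result = 61
`a = result % 10` → a = 1
`result = result // 10` → result = 6
`out = result ** 2 + a` → out = 37
So result = 6

Answer: 6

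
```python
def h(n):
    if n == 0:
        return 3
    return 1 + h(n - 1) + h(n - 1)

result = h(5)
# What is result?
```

h(n) = 1 + 2·h(n-1), h(0)=3. Closed form: (3+1)·2^5 - 1 = 127.

Answer: 127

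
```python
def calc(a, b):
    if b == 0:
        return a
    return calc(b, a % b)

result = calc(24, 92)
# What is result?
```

calc(24, 92) -> calc(92, 24) -> calc(24, 20) -> calc(20, 4) -> calc(4, 0) -> 4

Answer: 4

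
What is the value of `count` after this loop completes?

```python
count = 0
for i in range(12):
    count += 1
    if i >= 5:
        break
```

Loop breaks when i reaches 5, count is 6
`count` takes the values: 0 → 1 → 2 → 3 → 4 → 5 → 6

Answer: 6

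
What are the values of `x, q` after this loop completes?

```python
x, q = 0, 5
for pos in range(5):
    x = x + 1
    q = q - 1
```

x goes 0→5, q goes 5→0
`x, q` takes the values: (0, 5) → (1, 5) → (1, 4) → (2, 4) → (2, 3) → (3, 3) → (3, 2) → (4, 2) → (4, 1) → (5, 1) → (5, 0)

Answer: 5, 0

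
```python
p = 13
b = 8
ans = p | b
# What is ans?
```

Trace:
`p = 13` → p = 13
`b = 8` → b = 8
`ans = p | b` → ans = 13
So ans = 13

Answer: 13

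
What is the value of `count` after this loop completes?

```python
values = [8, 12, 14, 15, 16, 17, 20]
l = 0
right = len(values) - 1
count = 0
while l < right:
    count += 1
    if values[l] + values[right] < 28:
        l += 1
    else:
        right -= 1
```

Steps to find pair summing to 28
`count` takes the values: 0 → 1 → 2 → 3 → 4 → 5 → 6

Answer: 6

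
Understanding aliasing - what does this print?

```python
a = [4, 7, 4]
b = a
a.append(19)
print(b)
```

Key concept: basic list aliasing.
Step by step:
`a = [4, 7, 4]` → a = [4, 7, 4]
`b = a` → b = [4, 7, 4] (same object as a)
`a.append(19)` → a = [4, 7, 4, 19] (same object as b); b = [4, 7, 4, 19] (same object as a)
`print(b)` → prints [4, 7, 4, 19]

Answer: [4, 7, 4, 19]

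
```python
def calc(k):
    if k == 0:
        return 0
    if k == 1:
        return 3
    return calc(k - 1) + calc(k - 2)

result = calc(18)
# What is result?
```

Build up from base cases: calc(0)=0, calc(1)=3, calc(2)=3, calc(3)=6, calc(4)=9, calc(5)=15, calc(6)=24, ..., calc(18)=7752

Answer: 7752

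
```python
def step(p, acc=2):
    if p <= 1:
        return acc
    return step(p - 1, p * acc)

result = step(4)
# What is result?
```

Accumulator trace (n, acc): (4, 2) -> (3, 8) -> (2, 24) -> (1, 48) -> return 48

Answer: 48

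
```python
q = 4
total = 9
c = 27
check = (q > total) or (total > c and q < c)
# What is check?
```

Trace:
`q = 4` → q = 4
`total = 9` → total = 9
`c = 27` → c = 27
`check = (q > total) or (total > c and q < c)` → check = False
So check = False

Answer: False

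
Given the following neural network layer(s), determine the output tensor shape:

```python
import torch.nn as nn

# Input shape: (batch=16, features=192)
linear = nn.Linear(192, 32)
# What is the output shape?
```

Input: (16, 192) -> Output: (16, 32)

Answer: (16, 32)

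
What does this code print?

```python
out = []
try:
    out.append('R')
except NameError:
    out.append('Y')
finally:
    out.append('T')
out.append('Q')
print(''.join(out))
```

Execution trace: 'R' (try body, no exception) → 'T' (finally) → 'Q' (after the try/except). Output: RTQ

Answer: RTQ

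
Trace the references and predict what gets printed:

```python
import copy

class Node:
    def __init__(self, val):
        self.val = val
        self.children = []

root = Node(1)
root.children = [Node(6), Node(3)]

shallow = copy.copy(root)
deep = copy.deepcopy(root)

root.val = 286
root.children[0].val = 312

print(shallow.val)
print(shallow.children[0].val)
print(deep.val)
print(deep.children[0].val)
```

Key concept: deep copy with custom objects.
Step by step:
`root = Node(1)` → root = Node(val=1, children=[])
`root.children = [Node(6), Node(3)]` → root = Node(val=1, children=[Node(val=6, children=[]), Node(val=3, children=[])])
`shallow = copy.copy(root)` → shallow = Node(val=1, children=[Node(val=6, children=[]), Node(val=3, children=[])])
`deep = copy.deepcopy(root)` → deep = Node(val=1, children=[Node(val=6, children=[]), Node(val=3, children=[])])
`root.val = 286` → root = Node(val=286, children=[Node(val=6, children=[]), Node(val=3, children=[])])
`root.children[0].val = 312` → root = Node(val=286, children=[Node(val=312, children=[]), Node(val=3, children=[])]); shallow = Node(val=1, children=[Node(val=312, children=[]), Node(val=3, children=[])])
`print(shallow.val)` → prints 1
`print(shallow.children[0].val)` → prints 312
`print(deep.val)` → prints 1
`print(deep.children[0].val)` → prints 6

Answer:
1
312
1
6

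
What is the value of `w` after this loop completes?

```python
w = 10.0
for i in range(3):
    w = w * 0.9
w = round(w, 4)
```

Exponential decay: 10.0 * 0.9^3
`w` takes the values: 10.0 → 9.0 → 8.1 → 7.29

Answer: 7.29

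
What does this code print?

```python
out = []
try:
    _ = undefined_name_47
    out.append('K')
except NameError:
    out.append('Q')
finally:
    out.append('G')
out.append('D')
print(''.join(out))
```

Execution trace: 'Q' (except NameError) → 'G' (finally) → 'D' (after the try/except). Output: QGD

Answer: QGD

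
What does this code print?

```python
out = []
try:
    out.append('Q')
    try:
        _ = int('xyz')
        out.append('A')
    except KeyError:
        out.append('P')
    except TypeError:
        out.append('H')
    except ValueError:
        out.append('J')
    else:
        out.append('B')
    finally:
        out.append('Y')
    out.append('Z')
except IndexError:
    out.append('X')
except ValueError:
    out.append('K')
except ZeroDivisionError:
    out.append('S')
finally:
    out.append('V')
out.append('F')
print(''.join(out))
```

Execution trace: 'Q' (try body) → 'J' (inner except ValueError) → 'Y' (inner finally) → 'Z' (try body, no exception) → 'V' (finally) → 'F' (after the try/except). Output: QJYZVF

Answer: QJYZVF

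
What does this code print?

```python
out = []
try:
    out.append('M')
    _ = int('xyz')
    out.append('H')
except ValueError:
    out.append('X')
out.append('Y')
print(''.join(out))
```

Execution trace: 'M' (try body) → 'X' (except ValueError) → 'Y' (after the try/except). Output: MXY

Answer: MXY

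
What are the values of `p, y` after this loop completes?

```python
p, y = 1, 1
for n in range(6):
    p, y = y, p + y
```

Fibonacci: after 6 iterations
`p, y` takes the values: (1, 1) → (1, 2) → (2, 3) → (3, 5) → (5, 8) → (8, 13) → (13, 21)

Answer: 13, 21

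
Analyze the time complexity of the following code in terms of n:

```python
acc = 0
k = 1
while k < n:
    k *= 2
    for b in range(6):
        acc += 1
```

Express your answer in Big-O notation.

Each loop level contributes: log n × 1. Multiplying the contributions gives O(log n).

Answer: O(log n)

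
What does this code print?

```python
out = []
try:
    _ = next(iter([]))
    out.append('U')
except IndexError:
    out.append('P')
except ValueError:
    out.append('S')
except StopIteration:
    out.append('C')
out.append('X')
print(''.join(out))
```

Execution trace: 'C' (except StopIteration) → 'X' (after the try/except). Output: CX

Answer: CX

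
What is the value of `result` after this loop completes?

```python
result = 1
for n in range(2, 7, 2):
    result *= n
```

Product of even numbers 2 to 6
`result` takes the values: 1 → 2 → 8 → 48

Answer: 48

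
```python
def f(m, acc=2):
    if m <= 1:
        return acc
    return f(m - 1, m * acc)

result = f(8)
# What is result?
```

Accumulator trace (n, acc): (8, 2) -> (7, 16) -> (6, 112) -> (5, 672) -> (4, 3360) -> (3, 13440) -> (2, 40320) -> (1, 80640) -> return 80640

Answer: 80640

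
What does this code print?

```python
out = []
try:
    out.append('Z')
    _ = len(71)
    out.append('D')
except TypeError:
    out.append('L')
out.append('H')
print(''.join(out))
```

Execution trace: 'Z' (try body) → 'L' (except TypeError) → 'H' (after the try/except). Output: ZLH

Answer: ZLH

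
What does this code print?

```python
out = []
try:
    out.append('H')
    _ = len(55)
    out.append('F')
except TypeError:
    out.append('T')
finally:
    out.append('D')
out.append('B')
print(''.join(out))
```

Execution trace: 'H' (try body) → 'T' (except TypeError) → 'D' (finally) → 'B' (after the try/except). Output: HTDB

Answer: HTDB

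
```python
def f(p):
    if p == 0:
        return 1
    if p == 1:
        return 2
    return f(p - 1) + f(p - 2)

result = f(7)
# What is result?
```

Build up from base cases: f(0)=1, f(1)=2, f(2)=3, f(3)=5, f(4)=8, f(5)=13, f(6)=21, ..., f(7)=34

Answer: 34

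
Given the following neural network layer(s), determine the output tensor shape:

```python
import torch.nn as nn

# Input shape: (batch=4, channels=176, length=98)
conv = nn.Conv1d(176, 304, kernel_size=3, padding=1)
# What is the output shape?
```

Input: (4, 176, 98) -> Output: (4, 304, 98)

Answer: (4, 304, 98)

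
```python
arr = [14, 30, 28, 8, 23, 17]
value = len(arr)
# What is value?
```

Trace:
`arr = [14, 30, 28, 8, 23, 17]` → arr = [14, 30, 28, 8, 23, 17]
`value = len(arr)` → value = 6
So value = 6

Answer: 6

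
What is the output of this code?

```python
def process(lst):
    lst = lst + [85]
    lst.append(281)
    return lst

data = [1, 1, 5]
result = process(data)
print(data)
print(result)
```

Key concept: rebinding parameter vs mutation.
Step by step:
`data = [1, 1, 5]` → data = [1, 1, 5]
`result = process(data)` → result = [1, 1, 5, 85, 281]
`print(data)` → prints [1, 1, 5]
`print(result)` → prints [1, 1, 5, 85, 281]

Answer:
[1, 1, 5]
[1, 1, 5, 85, 281]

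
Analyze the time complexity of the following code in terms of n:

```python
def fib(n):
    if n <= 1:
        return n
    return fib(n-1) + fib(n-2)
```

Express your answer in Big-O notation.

This is Recursive Fibonacci (naive). Time complexity: O(2^n).

Answer: O(2^n)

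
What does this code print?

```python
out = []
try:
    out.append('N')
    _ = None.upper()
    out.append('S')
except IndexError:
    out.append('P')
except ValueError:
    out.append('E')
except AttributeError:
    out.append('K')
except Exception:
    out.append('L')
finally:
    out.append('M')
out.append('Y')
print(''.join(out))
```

Execution trace: 'N' (try body) → 'K' (except AttributeError) → 'M' (finally) → 'Y' (after the try/except). Output: NKMY

Answer: NKMY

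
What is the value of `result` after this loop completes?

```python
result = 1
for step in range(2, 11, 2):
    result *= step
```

Product of even numbers 2 to 10
`result` takes the values: 1 → 2 → 8 → 48 → 384 → 3840

Answer: 3840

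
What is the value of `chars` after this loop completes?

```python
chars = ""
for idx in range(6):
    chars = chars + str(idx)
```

Concatenate digits 0 to 5
`chars` takes the values: "" → "0" → "01" → "012" → "0123" → "01234" → "012345"

Answer: "012345"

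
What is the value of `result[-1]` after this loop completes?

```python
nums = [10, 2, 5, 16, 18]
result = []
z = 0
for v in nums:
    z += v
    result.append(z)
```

Cumulative sum ends at 51
`result` takes the values: [] → [10] → [10, 12] → [10, 12, 17] → [10, 12, 17, 33] → [10, 12, 17, 33, 51]
So `result[-1]` = 51

Answer: 51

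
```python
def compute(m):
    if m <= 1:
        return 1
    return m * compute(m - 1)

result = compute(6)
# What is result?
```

compute(6) = 6 * 5 * 4 * 3 * 2 * 1 = 720

Answer: 720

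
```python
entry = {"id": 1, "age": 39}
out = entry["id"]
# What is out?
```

Trace:
`entry = {"id": 1, "age": 39}` → entry = {'id': 1, 'age': 39}
`out = entry["id"]` → out = 1
So out = 1

Answer: 1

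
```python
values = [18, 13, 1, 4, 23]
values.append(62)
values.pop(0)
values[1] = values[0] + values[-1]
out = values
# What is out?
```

Trace:
`values = [18, 13, 1, 4, 23]` → values = [18, 13, 1, 4, 23]
`values.append(62)` → values = [18, 13, 1, 4, 23, 62]
`values.pop(0)` → values = [13, 1, 4, 23, 62]
`values[1] = values[0] + values[-1]` → values = [13, 75, 4, 23, 62]
`out = values` → out = [13, 75, 4, 23, 62]
So out = [13, 75, 4, 23, 62]

Answer: [13, 75, 4, 23, 62]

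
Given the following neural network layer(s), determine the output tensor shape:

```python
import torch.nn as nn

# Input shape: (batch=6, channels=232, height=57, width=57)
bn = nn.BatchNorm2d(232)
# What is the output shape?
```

Input: (6, 232, 57, 57) -> Output: (6, 232, 57, 57)

Answer: (6, 232, 57, 57)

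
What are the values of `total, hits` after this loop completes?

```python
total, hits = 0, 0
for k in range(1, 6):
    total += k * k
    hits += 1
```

Sum of squares and count
`total, hits` takes the values: (0, 0) → (1, 0) → (1, 1) → (5, 1) → (5, 2) → (14, 2) → (14, 3) → (30, 3) → (30, 4) → (55, 4) → (55, 5)

Answer: 55, 5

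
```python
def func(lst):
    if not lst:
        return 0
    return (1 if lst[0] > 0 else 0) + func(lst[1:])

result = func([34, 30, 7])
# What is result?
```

Count of positive elements in [34, 30, 7] = 3

Answer: 3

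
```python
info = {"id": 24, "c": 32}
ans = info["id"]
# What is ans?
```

Trace:
`info = {"id": 24, "c": 32}` → info = {'id': 24, 'c': 32}
`ans = info["id"]` → ans = 24
So ans = 24

Answer: 24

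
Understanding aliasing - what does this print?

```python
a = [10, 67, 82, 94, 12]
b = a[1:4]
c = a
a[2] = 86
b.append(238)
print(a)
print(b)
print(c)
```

Key concept: slice vs alias.
Step by step:
`a = [10, 67, 82, 94, 12]` → a = [10, 67, 82, 94, 12]
`b = a[1:4]` → b = [67, 82, 94]
`c = a` → c = [10, 67, 82, 94, 12] (same object as a)
`a[2] = 86` → a = [10, 67, 86, 94, 12] (same object as c); c = [10, 67, 86, 94, 12] (same object as a)
`b.append(238)` → b = [67, 82, 94, 238]
`print(a)` → prints [10, 67, 86, 94, 12]
`print(b)` → prints [67, 82, 94, 238]
`print(c)` → prints [10, 67, 86, 94, 12]

Answer:
[10, 67, 86, 94, 12]
[67, 82, 94, 238]
[10, 67, 86, 94, 12]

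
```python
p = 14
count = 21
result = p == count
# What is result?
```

Trace:
`p = 14` → p = 14
`count = 21` → count = 21
`result = p == count` → result = False
So result = False

Answer: False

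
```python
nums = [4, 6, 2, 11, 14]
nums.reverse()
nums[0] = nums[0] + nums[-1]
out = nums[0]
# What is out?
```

Trace:
`nums = [4, 6, 2, 11, 14]` → nums = [4, 6, 2, 11, 14]
`nums.reverse()` → nums = [14, 11, 2, 6, 4]
`nums[0] = nums[0] + nums[-1]` → nums = [18, 11, 2, 6, 4]
`out = nums[0]` → out = 18
So out = 18

Answer: 18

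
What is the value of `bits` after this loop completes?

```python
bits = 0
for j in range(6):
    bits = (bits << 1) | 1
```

Build 6 consecutive 1-bits: 0b111111
`bits` takes the values: 0 → 1 → 3 → 7 → 15 → 31 → 63

Answer: 63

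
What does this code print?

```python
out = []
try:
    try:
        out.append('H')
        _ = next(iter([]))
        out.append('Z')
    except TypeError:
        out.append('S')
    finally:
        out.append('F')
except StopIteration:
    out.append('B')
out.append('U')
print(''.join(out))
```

Execution trace: 'H' (inner try body) → 'F' (inner finally) → 'B' (outer except StopIteration) → 'U' (after the try/except). Output: HFBU

Answer: HFBU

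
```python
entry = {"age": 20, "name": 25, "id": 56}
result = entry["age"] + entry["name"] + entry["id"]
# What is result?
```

Trace:
`entry = {"age": 20, "name": 25, "id": 56}` → entry = {'age': 20, 'name': 25, 'id': 56}
`result = entry["age"] + entry["name"] + entry["id"]` → result = 101
So result = 101

Answer: 101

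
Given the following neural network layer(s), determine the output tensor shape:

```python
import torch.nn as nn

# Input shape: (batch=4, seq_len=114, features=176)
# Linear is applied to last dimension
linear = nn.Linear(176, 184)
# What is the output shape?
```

Input: (4, 114, 176) -> Output: (4, 114, 184)

Answer: (4, 114, 184)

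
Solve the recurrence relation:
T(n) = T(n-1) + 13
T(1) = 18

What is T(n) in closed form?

Unrolling: T(n) = T(1) + 13·(n-1) = 18 + 13(n-1) = 13n + 5.

Answer: T(n) = 13n + 5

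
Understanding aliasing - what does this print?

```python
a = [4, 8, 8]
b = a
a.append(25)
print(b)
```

Key concept: basic list aliasing.
Step by step:
`a = [4, 8, 8]` → a = [4, 8, 8]
`b = a` → b = [4, 8, 8] (same object as a)
`a.append(25)` → a = [4, 8, 8, 25] (same object as b); b = [4, 8, 8, 25] (same object as a)
`print(b)` → prints [4, 8, 8, 25]

Answer: [4, 8, 8, 25]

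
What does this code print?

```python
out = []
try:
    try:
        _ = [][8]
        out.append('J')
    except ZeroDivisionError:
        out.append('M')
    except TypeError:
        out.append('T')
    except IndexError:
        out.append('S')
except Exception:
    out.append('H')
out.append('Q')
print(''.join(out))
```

Execution trace: 'S' (inner except IndexError) → 'Q' (after the try/except). Output: SQ

Answer: SQ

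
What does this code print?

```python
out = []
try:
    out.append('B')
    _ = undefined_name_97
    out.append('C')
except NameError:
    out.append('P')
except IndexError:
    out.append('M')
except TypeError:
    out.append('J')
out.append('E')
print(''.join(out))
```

Execution trace: 'B' (try body) → 'P' (except NameError) → 'E' (after the try/except). Output: BPE

Answer: BPE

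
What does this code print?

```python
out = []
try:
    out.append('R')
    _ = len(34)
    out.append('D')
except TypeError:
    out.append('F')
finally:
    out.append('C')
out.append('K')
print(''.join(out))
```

Execution trace: 'R' (try body) → 'F' (except TypeError) → 'C' (finally) → 'K' (after the try/except). Output: RFCK

Answer: RFCK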